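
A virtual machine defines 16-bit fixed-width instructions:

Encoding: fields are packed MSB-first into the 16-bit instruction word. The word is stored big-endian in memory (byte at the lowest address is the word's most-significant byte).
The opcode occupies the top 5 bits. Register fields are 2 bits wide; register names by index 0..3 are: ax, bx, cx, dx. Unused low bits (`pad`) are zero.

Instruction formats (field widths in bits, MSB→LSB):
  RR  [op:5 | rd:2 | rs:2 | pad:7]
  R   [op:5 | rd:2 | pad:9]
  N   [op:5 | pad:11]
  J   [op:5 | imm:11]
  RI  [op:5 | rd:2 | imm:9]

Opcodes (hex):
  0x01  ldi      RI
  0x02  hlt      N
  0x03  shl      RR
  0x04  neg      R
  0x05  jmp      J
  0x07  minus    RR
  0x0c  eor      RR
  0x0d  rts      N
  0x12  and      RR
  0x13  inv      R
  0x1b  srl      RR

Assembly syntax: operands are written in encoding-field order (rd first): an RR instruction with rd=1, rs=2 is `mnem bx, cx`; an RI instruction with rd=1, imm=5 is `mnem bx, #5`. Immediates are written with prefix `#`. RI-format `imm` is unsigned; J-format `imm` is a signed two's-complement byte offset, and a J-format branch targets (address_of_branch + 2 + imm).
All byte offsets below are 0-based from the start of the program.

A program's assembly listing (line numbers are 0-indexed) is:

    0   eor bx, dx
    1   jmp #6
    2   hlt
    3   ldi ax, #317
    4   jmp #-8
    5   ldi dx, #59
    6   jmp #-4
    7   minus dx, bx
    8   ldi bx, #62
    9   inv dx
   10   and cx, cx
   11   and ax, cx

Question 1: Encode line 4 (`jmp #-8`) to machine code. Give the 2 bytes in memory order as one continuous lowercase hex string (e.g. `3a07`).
2ff8

L4: jmp op=0x5:5|imm=-8:11 ⇒ 0x2ff8 ⇒ big 2f f8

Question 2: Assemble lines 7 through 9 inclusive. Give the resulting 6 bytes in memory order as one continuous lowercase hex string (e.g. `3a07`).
3e800a3e9e00

line 7 (minus): pack op=0x7:5|rd=3:2|rs=1:2|pad=0:7 = 0x3e80; big→ 3e 80
line 8 (ldi): pack op=0x1:5|rd=1:2|imm=62:9 = 0x0a3e; big→ 0a 3e
line 9 (inv): pack op=0x13:5|rd=3:2|pad=0:9 = 0x9e00; big→ 9e 00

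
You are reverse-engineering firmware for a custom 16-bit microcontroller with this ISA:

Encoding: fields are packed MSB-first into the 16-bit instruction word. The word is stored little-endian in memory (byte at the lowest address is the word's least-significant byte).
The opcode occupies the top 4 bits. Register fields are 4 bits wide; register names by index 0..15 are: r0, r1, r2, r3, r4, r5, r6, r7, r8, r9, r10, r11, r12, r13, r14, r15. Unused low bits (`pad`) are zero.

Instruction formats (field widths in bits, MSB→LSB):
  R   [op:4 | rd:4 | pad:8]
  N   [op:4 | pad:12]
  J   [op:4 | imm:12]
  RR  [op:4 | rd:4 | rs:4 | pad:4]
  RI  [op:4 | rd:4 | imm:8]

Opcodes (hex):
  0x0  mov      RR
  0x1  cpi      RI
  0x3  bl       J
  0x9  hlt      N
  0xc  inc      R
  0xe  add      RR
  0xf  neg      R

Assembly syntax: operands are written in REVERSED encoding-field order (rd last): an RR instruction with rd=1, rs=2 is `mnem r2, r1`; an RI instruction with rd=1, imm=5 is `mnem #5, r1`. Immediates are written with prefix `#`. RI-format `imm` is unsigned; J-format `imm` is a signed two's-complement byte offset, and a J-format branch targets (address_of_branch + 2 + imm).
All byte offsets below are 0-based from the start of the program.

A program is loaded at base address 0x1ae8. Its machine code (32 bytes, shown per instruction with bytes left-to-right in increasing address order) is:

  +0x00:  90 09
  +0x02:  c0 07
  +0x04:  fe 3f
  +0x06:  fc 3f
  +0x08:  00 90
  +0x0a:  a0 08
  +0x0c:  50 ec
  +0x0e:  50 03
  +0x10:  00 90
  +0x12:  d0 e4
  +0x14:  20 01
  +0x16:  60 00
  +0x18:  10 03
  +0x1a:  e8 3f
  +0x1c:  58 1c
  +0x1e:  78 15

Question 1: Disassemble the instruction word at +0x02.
off 0x02: read c0 07 as little → 0x07c0
  op=0x07c0>>12=0x0 ⇒ mov (RR)
  [11:8] rd=7 = r7
  [7:4] rs=12 = r12

mov r12, r7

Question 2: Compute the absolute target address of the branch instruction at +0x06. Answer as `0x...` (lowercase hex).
off 0x06: read fc 3f as little → 0x3ffc
  opcode bits[15:12]=0x3: bl/J
  imm: (w>>0)&0xfff=0xffc (s12→-4) → #-4
  target = base 0x1ae8 + off 0x06 + 2 + imm -4 = 0x1aec

0x1aec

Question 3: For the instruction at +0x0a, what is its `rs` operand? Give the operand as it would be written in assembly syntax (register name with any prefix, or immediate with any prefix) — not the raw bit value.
r10

[0a] a0 08 → 0x08a0
  top 4b → 0x0 → mov [RR]
  [11:8] rd=8 = r8
  [7:4] rs=10 = r10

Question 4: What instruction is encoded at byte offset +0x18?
@+18  little-endian(10 03) = 0x0310
  op=0x0310>>12=0x0 ⇒ mov (RR)
  rd: (w>>8)&0xf=0x3 → r3
  rs: (w>>4)&0xf=0x1 → r1

mov r1, r3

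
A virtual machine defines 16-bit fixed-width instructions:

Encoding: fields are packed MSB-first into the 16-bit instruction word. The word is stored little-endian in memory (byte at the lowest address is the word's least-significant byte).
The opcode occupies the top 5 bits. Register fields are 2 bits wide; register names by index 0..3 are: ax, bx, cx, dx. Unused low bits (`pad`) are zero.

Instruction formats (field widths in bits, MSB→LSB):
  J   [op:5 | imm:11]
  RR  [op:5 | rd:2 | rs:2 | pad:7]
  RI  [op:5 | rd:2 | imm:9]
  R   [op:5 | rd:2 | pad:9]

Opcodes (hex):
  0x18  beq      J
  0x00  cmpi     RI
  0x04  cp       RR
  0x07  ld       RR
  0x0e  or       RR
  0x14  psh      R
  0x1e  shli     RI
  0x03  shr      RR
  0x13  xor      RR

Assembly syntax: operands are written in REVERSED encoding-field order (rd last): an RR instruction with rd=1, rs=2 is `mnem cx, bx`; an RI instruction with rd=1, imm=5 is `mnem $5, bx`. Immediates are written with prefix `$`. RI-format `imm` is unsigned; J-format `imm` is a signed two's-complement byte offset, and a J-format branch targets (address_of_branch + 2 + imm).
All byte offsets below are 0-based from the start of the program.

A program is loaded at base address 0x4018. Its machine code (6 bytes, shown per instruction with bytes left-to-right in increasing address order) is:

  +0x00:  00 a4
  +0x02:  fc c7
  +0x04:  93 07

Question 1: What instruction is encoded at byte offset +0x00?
+0x00: 00 a4 ⇒ word 0xa400 (little)
  opcode bits[15:11]=0x14: psh/R
  rd@[10:9]=0x2 ⇒ cx

psh cx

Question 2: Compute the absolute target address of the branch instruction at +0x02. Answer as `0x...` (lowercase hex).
off 0x02: read fc c7 as little → 0xc7fc
  op=0xc7fc>>11=0x18 ⇒ beq (J)
  imm: (w>>0)&0x7ff=0x7fc (s11→-4) → $-4
  target = base 0x4018 + off 0x02 + 2 + imm -4 = 0x4018

0x4018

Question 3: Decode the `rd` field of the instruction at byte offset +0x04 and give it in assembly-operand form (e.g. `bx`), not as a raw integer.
off 0x04: read 93 07 as little → 0x0793
  op=0x0793>>11=0x0 ⇒ cmpi (RI)
  [10:9] rd=3 = dx
  [8:0] imm=403 = $403

dx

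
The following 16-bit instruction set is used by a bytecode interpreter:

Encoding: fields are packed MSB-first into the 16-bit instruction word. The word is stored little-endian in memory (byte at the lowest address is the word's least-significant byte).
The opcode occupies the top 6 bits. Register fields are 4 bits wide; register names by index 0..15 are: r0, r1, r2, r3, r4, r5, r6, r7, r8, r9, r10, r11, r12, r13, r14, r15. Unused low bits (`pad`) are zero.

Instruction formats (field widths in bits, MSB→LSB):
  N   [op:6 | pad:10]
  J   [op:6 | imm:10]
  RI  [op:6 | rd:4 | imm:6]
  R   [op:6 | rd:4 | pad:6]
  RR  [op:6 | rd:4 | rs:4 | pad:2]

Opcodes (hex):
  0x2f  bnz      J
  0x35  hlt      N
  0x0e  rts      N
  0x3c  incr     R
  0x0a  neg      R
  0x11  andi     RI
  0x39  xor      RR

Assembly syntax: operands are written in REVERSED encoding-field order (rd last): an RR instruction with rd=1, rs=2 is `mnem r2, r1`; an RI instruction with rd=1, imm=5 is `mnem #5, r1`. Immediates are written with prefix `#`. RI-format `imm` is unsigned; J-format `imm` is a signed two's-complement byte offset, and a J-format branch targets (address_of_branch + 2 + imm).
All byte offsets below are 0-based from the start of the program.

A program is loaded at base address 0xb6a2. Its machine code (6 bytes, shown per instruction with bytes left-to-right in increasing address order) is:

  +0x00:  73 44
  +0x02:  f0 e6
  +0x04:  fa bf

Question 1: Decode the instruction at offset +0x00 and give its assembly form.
andi #51, r1

@+00  little-endian(73 44) = 0x4473
  top 6b → 0x11 → andi [RI]
  rd: (w>>6)&0xf=0x1 → r1
  imm: (w>>0)&0x3f=0x33 → #51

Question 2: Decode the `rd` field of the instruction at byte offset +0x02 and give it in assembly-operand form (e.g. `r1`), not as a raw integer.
r11

[02] f0 e6 → 0xe6f0
  top 6b → 0x39 → xor [RR]
  rd: (w>>6)&0xf=0xb → r11
  rs: (w>>2)&0xf=0xc → r12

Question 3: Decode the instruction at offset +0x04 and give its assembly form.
@+04  little-endian(fa bf) = 0xbffa
  opcode bits[15:10]=0x2f: bnz/J
  imm@[9:0]=0x3fa (s10→-6) ⇒ #-6

bnz #-6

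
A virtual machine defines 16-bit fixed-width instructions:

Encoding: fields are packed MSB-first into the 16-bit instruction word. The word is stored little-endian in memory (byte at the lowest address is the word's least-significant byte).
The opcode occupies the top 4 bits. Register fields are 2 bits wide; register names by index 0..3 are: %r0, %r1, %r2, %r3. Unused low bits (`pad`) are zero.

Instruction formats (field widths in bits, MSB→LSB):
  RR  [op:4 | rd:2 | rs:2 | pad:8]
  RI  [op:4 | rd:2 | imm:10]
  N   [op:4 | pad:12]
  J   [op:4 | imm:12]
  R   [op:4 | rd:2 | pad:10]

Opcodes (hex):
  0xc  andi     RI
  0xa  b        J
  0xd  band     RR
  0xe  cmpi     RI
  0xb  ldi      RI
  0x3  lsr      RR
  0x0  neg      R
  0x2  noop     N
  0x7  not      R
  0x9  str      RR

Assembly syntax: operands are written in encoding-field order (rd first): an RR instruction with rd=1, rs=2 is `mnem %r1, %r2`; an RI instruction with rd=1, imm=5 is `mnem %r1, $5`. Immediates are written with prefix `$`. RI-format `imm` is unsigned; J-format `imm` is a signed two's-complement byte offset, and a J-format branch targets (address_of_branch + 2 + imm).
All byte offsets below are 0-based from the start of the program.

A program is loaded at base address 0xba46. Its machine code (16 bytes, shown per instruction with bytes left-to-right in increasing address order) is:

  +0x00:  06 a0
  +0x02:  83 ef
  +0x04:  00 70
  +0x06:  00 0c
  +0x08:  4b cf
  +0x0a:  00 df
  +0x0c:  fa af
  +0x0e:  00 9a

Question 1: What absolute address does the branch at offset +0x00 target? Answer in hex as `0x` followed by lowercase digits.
[00] 06 a0 → 0xa006
  top 4b → 0xa → b [J]
  imm: (w>>0)&0xfff=0x6 → $6
  target = base 0xba46 + off 0x00 + 2 + imm 6 = 0xba4e

0xba4e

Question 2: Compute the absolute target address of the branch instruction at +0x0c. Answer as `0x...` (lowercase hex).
0xba4e

@+0c  little-endian(fa af) = 0xaffa
  top 4b → 0xa → b [J]
  [11:0] imm=4090 (s12→-6) = $-6
  target = base 0xba46 + off 0x0c + 2 + imm -6 = 0xba4e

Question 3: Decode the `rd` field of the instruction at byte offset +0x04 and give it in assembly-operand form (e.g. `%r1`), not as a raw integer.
@+04  little-endian(00 70) = 0x7000
  top 4b → 0x7 → not [R]
  [11:10] rd=0 = %r0

%r0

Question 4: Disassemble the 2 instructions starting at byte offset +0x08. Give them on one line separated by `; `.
off 0x08: read 4b cf as little → 0xcf4b
  op=0xcf4b>>12=0xc ⇒ andi (RI)
  rd@[11:10]=0x3 ⇒ %r3
  imm@[9:0]=0x34b ⇒ $843
off 0x0a: read 00 df as little → 0xdf00
  op=0xdf00>>12=0xd ⇒ band (RR)
  rd@[11:10]=0x3 ⇒ %r3
  rs@[9:8]=0x3 ⇒ %r3

andi %r3, $843; band %r3, %r3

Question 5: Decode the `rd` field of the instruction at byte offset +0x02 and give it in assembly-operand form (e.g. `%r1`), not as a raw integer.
off 0x02: read 83 ef as little → 0xef83
  opcode bits[15:12]=0xe: cmpi/RI
  [11:10] rd=3 = %r3
  [9:0] imm=899 = $899

%r3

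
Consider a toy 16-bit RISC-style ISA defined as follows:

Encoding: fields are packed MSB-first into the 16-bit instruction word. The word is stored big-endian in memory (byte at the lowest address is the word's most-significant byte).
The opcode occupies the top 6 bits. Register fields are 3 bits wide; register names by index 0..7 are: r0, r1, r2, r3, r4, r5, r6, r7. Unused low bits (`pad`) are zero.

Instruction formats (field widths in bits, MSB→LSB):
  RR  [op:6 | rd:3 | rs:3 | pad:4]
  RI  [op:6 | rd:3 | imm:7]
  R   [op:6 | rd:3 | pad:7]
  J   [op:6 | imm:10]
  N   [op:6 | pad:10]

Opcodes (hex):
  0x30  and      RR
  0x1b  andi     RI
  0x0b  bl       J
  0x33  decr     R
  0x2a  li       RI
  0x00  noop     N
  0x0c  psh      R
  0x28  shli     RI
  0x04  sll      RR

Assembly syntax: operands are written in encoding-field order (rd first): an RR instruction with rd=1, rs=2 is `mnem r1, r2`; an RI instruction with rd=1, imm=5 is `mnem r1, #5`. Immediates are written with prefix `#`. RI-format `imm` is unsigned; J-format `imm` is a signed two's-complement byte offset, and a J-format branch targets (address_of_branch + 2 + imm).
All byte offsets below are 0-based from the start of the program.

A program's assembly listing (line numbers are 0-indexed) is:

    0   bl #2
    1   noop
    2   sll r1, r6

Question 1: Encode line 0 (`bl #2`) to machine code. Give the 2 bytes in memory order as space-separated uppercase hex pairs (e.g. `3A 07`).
2C 02

0. bl fields op=0xb:6|imm=2:10 → word 2c02h → 2c 02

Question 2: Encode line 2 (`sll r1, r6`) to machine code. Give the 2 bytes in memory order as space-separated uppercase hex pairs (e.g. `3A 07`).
line 2 (sll): pack op=0x4:6|rd=1:3|rs=6:3|pad=0:4 = 0x10e0; big→ 10 e0

10 E0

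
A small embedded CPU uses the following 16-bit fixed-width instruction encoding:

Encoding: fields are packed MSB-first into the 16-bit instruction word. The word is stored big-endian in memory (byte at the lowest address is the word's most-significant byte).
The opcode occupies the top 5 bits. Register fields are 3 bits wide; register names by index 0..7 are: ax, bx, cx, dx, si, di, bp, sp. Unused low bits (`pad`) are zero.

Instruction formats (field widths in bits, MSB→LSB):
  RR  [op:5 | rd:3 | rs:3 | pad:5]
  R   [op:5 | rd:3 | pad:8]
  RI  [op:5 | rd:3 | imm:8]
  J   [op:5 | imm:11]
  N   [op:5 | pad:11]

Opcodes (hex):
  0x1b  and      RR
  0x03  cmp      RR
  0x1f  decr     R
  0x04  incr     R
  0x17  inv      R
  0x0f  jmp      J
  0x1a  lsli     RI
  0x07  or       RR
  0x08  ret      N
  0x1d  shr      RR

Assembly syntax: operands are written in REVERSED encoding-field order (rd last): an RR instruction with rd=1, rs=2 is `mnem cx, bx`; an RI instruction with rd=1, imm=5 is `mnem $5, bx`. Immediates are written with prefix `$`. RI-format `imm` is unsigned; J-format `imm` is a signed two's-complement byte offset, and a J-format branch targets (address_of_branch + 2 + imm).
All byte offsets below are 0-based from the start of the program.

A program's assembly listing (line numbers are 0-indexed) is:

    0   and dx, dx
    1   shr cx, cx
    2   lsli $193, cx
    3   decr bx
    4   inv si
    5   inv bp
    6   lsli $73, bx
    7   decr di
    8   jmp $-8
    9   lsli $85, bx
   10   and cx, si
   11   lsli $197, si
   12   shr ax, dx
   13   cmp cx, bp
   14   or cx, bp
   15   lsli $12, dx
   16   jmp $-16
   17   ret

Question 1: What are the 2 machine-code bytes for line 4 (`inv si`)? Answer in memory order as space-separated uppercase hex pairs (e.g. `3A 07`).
BC 00

L4: inv op=0x17:5|rd=4:3|pad=0:8 ⇒ 0xbc00 ⇒ big bc 00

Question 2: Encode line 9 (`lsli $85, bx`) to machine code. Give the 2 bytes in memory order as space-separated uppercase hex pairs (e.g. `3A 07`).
9. lsli fields op=0x1a:5|rd=1:3|imm=85:8 → word d155h → d1 55

D1 55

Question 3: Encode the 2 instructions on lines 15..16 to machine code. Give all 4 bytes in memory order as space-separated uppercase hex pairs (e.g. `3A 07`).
line 15 (lsli): pack op=0x1a:5|rd=3:3|imm=12:8 = 0xd30c; big→ d3 0c
line 16 (jmp): pack op=0xf:5|imm=-16:11 = 0x7ff0; big→ 7f f0

D3 0C 7F F0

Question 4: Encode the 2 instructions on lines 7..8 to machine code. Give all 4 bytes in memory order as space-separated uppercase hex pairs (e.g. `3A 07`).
FD 00 7F F8

L7: decr op=0x1f:5|rd=5:3|pad=0:8 ⇒ 0xfd00 ⇒ big fd 00
L8: jmp op=0xf:5|imm=-8:11 ⇒ 0x7ff8 ⇒ big 7f f8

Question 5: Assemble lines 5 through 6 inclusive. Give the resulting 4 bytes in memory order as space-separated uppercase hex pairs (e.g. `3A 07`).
BE 00 D1 49

L5: inv op=0x17:5|rd=6:3|pad=0:8 ⇒ 0xbe00 ⇒ big be 00
L6: lsli op=0x1a:5|rd=1:3|imm=73:8 ⇒ 0xd149 ⇒ big d1 49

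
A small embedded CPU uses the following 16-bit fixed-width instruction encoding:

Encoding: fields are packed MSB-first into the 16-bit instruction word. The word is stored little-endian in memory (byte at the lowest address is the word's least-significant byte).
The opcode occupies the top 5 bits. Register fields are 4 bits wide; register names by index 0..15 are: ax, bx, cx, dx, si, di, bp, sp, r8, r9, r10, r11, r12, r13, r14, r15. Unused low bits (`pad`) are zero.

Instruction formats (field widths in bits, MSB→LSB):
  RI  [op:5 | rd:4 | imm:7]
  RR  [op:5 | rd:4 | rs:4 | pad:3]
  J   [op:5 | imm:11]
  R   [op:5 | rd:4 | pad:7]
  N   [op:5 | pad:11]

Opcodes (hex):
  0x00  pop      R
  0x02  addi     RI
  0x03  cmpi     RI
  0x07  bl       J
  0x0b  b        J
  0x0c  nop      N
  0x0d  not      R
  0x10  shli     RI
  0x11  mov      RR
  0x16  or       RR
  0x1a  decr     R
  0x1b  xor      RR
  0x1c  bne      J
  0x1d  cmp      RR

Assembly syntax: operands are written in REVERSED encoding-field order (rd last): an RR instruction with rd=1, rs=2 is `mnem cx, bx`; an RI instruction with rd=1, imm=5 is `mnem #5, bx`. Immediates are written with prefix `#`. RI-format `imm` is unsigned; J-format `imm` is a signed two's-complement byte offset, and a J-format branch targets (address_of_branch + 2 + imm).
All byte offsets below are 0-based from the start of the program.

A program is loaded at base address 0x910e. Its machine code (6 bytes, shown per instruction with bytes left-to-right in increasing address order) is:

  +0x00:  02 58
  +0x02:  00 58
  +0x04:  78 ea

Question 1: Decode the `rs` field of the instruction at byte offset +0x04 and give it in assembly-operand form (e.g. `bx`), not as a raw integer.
r15

@+04  little-endian(78 ea) = 0xea78
  opcode bits[15:11]=0x1d: cmp/RR
  rd@[10:7]=0x4 ⇒ si
  rs@[6:3]=0xf ⇒ r15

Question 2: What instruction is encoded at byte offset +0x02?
+0x02: 00 58 ⇒ word 0x5800 (little)
  top 5b → 0xb → b [J]
  [10:0] imm=0 = #0

b #0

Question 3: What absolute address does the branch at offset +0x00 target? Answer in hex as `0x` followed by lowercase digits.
+0x00: 02 58 ⇒ word 0x5802 (little)
  op=0x5802>>11=0xb ⇒ b (J)
  imm@[10:0]=0x2 ⇒ #2
  target = base 0x910e + off 0x00 + 2 + imm 2 = 0x9112

0x9112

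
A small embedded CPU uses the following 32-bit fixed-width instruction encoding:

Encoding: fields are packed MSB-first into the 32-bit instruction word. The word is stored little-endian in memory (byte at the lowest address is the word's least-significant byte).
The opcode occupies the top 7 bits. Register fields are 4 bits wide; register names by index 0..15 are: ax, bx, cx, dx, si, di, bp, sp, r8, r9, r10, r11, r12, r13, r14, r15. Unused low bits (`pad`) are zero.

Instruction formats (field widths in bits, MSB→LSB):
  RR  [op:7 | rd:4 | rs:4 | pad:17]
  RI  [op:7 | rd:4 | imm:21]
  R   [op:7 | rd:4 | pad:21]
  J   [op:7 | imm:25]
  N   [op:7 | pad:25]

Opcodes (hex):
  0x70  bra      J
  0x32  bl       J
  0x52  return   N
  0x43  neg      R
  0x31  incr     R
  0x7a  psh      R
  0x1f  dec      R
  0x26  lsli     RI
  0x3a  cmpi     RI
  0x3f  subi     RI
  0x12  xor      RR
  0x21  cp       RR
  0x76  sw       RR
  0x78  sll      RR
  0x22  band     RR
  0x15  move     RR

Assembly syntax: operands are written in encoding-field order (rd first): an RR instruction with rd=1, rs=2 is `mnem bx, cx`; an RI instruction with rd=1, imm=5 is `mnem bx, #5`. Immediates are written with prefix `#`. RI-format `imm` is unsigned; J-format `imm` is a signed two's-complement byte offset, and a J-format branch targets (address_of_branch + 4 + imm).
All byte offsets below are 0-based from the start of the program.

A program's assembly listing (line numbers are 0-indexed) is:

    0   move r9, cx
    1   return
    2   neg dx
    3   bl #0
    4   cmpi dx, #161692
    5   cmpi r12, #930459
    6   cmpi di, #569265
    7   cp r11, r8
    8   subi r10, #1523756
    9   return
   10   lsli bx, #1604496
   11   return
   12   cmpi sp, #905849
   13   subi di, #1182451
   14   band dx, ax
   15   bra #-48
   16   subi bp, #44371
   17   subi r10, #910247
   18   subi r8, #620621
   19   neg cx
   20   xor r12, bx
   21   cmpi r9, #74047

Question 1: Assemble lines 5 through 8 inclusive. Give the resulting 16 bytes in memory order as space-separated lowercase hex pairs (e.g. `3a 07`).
9b 32 8e 75 b1 af a8 74 00 00 70 43 2c 40 57 7f

L5: cmpi op=0x3a:7|rd=12:4|imm=930459:21 ⇒ 0x758e329b ⇒ little 9b 32 8e 75
L6: cmpi op=0x3a:7|rd=5:4|imm=569265:21 ⇒ 0x74a8afb1 ⇒ little b1 af a8 74
L7: cp op=0x21:7|rd=11:4|rs=8:4|pad=0:17 ⇒ 0x43700000 ⇒ little 00 00 70 43
L8: subi op=0x3f:7|rd=10:4|imm=1523756:21 ⇒ 0x7f57402c ⇒ little 2c 40 57 7f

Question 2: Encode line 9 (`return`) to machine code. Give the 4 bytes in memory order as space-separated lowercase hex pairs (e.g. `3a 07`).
L9: return op=0x52:7|pad=0:25 ⇒ 0xa4000000 ⇒ little 00 00 00 a4

00 00 00 a4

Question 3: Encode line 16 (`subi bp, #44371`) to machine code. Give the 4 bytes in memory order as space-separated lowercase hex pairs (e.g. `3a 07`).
line 16 (subi): pack op=0x3f:7|rd=6:4|imm=44371:21 = 0x7ec0ad53; little→ 53 ad c0 7e

53 ad c0 7e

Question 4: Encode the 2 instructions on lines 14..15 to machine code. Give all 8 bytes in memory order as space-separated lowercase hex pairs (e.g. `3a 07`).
L14: band op=0x22:7|rd=3:4|rs=0:4|pad=0:17 ⇒ 0x44600000 ⇒ little 00 00 60 44
L15: bra op=0x70:7|imm=-48:25 ⇒ 0xe1ffffd0 ⇒ little d0 ff ff e1

00 00 60 44 d0 ff ff e1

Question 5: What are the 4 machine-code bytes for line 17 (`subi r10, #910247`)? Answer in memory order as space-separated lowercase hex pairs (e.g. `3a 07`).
a7 e3 4d 7f

L17: subi op=0x3f:7|rd=10:4|imm=910247:21 ⇒ 0x7f4de3a7 ⇒ little a7 e3 4d 7f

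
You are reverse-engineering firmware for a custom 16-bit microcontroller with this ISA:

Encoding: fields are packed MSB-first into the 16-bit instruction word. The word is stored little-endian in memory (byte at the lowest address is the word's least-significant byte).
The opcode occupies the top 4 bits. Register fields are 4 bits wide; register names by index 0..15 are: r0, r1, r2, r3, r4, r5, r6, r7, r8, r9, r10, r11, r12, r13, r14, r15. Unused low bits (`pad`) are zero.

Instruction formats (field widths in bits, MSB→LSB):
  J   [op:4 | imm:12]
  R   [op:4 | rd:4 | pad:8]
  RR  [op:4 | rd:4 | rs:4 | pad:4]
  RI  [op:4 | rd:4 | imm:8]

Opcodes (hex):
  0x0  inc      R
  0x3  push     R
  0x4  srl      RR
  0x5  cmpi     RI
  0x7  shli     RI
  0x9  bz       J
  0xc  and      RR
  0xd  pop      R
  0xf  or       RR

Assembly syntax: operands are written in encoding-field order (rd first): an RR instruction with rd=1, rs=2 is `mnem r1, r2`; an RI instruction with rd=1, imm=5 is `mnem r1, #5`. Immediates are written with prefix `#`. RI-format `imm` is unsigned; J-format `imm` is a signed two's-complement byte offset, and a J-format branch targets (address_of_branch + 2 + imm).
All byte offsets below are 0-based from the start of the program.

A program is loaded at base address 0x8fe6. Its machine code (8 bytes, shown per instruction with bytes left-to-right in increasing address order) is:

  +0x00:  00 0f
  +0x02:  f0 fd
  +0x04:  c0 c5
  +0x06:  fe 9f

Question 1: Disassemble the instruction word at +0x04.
and r5, r12

[04] c0 c5 → 0xc5c0
  top 4b → 0xc → and [RR]
  rd@[11:8]=0x5 ⇒ r5
  rs@[7:4]=0xc ⇒ r12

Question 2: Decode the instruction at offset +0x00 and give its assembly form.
inc r15

[00] 00 0f → 0x0f00
  top 4b → 0x0 → inc [R]
  rd@[11:8]=0xf ⇒ r15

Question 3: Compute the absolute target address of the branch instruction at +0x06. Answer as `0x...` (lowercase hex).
+0x06: fe 9f ⇒ word 0x9ffe (little)
  opcode bits[15:12]=0x9: bz/J
  imm: (w>>0)&0xfff=0xffe (s12→-2) → #-2
  target = base 0x8fe6 + off 0x06 + 2 + imm -2 = 0x8fec

0x8fec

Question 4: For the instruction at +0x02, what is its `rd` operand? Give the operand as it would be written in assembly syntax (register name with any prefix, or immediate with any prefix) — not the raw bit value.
r13

off 0x02: read f0 fd as little → 0xfdf0
  op=0xfdf0>>12=0xf ⇒ or (RR)
  [11:8] rd=13 = r13
  [7:4] rs=15 = r15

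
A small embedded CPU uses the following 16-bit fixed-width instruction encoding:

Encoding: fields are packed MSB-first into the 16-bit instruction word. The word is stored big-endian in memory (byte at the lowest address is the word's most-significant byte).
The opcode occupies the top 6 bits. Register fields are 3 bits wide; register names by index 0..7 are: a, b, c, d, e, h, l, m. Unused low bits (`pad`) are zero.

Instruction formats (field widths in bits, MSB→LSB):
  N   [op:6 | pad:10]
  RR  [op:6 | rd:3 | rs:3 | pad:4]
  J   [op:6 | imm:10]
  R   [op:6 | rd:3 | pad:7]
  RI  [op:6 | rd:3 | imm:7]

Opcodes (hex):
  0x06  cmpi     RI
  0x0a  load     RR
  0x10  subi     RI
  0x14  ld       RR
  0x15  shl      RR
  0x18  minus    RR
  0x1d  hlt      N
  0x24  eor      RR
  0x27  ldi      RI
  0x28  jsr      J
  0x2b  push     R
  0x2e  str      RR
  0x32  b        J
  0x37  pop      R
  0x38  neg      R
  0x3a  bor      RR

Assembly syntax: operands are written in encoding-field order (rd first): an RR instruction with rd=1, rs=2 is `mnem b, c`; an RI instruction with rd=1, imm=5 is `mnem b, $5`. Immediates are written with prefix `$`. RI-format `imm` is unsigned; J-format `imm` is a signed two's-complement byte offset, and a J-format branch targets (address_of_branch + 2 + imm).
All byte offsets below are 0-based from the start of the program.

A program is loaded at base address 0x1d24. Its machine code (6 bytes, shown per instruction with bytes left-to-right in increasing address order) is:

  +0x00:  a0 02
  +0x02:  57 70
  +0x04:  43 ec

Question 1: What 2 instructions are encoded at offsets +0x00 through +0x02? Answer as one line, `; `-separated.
@+00  big-endian(a0 02) = 0xa002
  opcode bits[15:10]=0x28: jsr/J
  imm@[9:0]=0x2 ⇒ $2
@+02  big-endian(57 70) = 0x5770
  opcode bits[15:10]=0x15: shl/RR
  rd@[9:7]=0x6 ⇒ l
  rs@[6:4]=0x7 ⇒ m

jsr $2; shl l, m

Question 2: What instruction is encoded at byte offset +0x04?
[04] 43 ec → 0x43ec
  opcode bits[15:10]=0x10: subi/RI
  rd: (w>>7)&0x7=0x7 → m
  imm: (w>>0)&0x7f=0x6c → $108

subi m, $108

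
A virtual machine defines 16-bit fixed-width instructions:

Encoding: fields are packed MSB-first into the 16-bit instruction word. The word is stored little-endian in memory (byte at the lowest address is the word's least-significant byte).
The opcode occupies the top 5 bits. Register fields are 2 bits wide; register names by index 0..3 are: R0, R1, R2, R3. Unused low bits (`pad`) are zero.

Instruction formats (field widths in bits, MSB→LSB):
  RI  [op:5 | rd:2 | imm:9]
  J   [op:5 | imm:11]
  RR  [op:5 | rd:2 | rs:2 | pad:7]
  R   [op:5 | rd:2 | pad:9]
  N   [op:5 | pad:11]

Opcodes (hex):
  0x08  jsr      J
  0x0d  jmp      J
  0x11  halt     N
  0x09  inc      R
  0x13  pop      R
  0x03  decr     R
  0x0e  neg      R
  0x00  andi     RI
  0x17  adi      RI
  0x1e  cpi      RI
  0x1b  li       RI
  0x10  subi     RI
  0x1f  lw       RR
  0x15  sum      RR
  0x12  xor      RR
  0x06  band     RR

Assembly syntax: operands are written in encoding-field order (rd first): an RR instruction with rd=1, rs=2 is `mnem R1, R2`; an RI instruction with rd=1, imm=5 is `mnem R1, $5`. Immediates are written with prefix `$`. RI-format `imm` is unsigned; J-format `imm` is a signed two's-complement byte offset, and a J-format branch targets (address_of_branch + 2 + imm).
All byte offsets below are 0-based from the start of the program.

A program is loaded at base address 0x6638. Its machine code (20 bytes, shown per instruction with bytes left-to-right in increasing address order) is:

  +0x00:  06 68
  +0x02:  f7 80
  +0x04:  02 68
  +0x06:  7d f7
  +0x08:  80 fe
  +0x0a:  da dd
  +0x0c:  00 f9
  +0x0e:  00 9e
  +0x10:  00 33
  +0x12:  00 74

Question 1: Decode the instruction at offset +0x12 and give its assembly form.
[12] 00 74 → 0x7400
  top 5b → 0xe → neg [R]
  rd: (w>>9)&0x3=0x2 → R2

neg R2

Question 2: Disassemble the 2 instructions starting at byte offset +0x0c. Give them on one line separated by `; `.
lw R0, R2; pop R3

[0c] 00 f9 → 0xf900
  op=0xf900>>11=0x1f ⇒ lw (RR)
  rd@[10:9]=0x0 ⇒ R0
  rs@[8:7]=0x2 ⇒ R2
[0e] 00 9e → 0x9e00
  op=0x9e00>>11=0x13 ⇒ pop (R)
  rd@[10:9]=0x3 ⇒ R3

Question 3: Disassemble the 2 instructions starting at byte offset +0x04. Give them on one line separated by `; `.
jmp $2; cpi R3, $381

[04] 02 68 → 0x6802
  op=0x6802>>11=0xd ⇒ jmp (J)
  [10:0] imm=2 = $2
[06] 7d f7 → 0xf77d
  op=0xf77d>>11=0x1e ⇒ cpi (RI)
  [10:9] rd=3 = R3
  [8:0] imm=381 = $381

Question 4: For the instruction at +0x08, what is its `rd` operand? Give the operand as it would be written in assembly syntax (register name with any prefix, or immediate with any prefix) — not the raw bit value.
R3

+0x08: 80 fe ⇒ word 0xfe80 (little)
  top 5b → 0x1f → lw [RR]
  [10:9] rd=3 = R3
  [8:7] rs=1 = R1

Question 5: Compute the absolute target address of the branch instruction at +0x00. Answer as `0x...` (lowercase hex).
off 0x00: read 06 68 as little → 0x6806
  top 5b → 0xd → jmp [J]
  imm@[10:0]=0x6 ⇒ $6
  target = base 0x6638 + off 0x00 + 2 + imm 6 = 0x6640

0x6640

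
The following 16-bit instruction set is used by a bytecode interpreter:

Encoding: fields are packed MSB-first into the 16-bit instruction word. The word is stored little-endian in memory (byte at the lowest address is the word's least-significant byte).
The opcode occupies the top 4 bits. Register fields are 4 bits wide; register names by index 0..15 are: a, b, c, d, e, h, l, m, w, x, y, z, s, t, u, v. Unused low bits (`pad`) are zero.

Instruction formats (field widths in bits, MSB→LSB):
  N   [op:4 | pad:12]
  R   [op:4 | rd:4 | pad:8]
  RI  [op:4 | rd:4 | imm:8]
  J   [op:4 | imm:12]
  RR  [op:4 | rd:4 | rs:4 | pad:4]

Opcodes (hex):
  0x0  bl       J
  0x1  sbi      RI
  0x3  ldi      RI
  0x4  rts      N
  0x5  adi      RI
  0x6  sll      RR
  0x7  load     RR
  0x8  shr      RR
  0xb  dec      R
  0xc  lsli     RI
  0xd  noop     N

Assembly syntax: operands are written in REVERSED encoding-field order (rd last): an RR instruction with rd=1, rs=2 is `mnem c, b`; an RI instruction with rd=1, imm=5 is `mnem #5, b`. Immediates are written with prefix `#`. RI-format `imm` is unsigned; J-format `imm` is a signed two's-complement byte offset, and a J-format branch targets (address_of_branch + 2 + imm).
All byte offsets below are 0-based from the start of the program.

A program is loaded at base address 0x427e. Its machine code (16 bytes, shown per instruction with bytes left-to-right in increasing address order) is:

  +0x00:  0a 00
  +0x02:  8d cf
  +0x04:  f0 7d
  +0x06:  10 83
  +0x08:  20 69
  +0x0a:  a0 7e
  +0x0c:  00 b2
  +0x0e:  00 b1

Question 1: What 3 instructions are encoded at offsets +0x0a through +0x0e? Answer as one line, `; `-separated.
off 0x0a: read a0 7e as little → 0x7ea0
  top 4b → 0x7 → load [RR]
  rd: (w>>8)&0xf=0xe → u
  rs: (w>>4)&0xf=0xa → y
off 0x0c: read 00 b2 as little → 0xb200
  top 4b → 0xb → dec [R]
  rd: (w>>8)&0xf=0x2 → c
off 0x0e: read 00 b1 as little → 0xb100
  top 4b → 0xb → dec [R]
  rd: (w>>8)&0xf=0x1 → b

load y, u; dec c; dec b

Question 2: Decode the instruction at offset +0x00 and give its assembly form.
off 0x00: read 0a 00 as little → 0x000a
  top 4b → 0x0 → bl [J]
  imm@[11:0]=0xa ⇒ #10

bl #10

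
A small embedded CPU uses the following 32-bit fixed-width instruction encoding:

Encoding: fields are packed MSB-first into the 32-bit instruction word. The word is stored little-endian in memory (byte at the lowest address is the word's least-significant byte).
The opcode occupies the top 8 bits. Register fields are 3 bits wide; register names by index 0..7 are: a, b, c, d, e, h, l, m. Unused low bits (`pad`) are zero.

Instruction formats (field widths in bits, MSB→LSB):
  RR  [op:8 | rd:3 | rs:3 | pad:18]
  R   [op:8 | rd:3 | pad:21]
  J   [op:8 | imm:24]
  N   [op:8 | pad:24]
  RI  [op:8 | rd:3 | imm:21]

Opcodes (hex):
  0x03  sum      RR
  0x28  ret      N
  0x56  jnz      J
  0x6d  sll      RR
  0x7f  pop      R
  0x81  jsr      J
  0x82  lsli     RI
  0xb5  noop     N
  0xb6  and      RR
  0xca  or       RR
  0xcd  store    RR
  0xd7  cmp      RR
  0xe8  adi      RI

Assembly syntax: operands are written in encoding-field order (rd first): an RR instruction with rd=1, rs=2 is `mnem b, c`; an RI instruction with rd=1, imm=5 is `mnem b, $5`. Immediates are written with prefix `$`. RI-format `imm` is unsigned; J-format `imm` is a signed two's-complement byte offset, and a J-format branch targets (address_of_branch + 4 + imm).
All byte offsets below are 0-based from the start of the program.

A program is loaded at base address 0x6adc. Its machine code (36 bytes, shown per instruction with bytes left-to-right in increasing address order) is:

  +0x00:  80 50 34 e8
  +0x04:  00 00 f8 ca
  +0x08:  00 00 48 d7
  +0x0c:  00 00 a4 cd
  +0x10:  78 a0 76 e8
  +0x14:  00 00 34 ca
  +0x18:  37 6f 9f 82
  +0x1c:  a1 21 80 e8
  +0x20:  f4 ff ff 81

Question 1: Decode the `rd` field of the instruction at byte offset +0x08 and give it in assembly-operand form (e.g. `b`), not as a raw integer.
@+08  little-endian(00 00 48 d7) = 0xd7480000
  top 8b → 0xd7 → cmp [RR]
  [23:21] rd=2 = c
  [20:18] rs=2 = c

c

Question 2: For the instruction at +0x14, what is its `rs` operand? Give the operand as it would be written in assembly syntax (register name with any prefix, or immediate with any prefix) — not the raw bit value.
h

+0x14: 00 00 34 ca ⇒ word 0xca340000 (little)
  op=0xca340000>>24=0xca ⇒ or (RR)
  rd@[23:21]=0x1 ⇒ b
  rs@[20:18]=0x5 ⇒ h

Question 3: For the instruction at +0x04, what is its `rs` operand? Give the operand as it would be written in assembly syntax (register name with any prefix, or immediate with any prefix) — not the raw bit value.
l

[04] 00 00 f8 ca → 0xcaf80000
  opcode bits[31:24]=0xca: or/RR
  [23:21] rd=7 = m
  [20:18] rs=6 = l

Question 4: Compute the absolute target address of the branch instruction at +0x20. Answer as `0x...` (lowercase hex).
@+20  little-endian(f4 ff ff 81) = 0x81fffff4
  op=0x81fffff4>>24=0x81 ⇒ jsr (J)
  [23:0] imm=16777204 (s24→-12) = $-12
  target = base 0x6adc + off 0x20 + 4 + imm -12 = 0x6af4

0x6af4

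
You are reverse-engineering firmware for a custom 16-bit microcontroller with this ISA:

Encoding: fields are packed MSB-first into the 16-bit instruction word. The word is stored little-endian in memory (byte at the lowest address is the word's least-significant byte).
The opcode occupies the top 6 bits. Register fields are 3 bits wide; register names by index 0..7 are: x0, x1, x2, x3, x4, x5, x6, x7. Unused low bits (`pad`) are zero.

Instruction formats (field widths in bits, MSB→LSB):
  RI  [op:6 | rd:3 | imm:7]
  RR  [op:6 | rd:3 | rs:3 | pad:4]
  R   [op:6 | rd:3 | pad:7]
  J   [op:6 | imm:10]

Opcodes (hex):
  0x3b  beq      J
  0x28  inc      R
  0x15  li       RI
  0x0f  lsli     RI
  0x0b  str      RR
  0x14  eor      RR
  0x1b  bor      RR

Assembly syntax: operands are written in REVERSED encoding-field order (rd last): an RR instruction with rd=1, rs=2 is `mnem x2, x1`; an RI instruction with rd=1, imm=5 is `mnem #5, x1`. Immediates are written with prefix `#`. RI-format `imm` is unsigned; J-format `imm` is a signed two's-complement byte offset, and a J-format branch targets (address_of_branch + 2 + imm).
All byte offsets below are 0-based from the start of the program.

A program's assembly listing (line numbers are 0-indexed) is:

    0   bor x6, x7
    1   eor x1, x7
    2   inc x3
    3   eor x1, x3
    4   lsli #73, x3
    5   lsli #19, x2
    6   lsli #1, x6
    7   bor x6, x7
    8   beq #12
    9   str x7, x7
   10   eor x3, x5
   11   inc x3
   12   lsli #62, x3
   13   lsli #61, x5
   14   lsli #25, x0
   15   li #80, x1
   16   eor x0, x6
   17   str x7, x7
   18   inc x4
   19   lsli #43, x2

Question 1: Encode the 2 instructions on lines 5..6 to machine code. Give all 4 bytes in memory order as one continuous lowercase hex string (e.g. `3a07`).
L5: lsli op=0xf:6|rd=2:3|imm=19:7 ⇒ 0x3d13 ⇒ little 13 3d
L6: lsli op=0xf:6|rd=6:3|imm=1:7 ⇒ 0x3f01 ⇒ little 01 3f

133d013f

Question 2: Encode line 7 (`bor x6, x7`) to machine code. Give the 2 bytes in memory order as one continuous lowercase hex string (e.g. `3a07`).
line 7 (bor): pack op=0x1b:6|rd=7:3|rs=6:3|pad=0:4 = 0x6fe0; little→ e0 6f

e06f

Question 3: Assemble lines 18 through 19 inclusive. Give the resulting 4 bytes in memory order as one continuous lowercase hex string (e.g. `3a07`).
00a22b3d

L18: inc op=0x28:6|rd=4:3|pad=0:7 ⇒ 0xa200 ⇒ little 00 a2
L19: lsli op=0xf:6|rd=2:3|imm=43:7 ⇒ 0x3d2b ⇒ little 2b 3d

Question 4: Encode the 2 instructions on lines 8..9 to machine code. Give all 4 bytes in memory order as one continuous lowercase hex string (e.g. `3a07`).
line 8 (beq): pack op=0x3b:6|imm=12:10 = 0xec0c; little→ 0c ec
line 9 (str): pack op=0xb:6|rd=7:3|rs=7:3|pad=0:4 = 0x2ff0; little→ f0 2f

0cecf02f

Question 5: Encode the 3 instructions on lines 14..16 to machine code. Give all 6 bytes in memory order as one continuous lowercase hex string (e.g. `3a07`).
193cd0540053

line 14 (lsli): pack op=0xf:6|rd=0:3|imm=25:7 = 0x3c19; little→ 19 3c
line 15 (li): pack op=0x15:6|rd=1:3|imm=80:7 = 0x54d0; little→ d0 54
line 16 (eor): pack op=0x14:6|rd=6:3|rs=0:3|pad=0:4 = 0x5300; little→ 00 53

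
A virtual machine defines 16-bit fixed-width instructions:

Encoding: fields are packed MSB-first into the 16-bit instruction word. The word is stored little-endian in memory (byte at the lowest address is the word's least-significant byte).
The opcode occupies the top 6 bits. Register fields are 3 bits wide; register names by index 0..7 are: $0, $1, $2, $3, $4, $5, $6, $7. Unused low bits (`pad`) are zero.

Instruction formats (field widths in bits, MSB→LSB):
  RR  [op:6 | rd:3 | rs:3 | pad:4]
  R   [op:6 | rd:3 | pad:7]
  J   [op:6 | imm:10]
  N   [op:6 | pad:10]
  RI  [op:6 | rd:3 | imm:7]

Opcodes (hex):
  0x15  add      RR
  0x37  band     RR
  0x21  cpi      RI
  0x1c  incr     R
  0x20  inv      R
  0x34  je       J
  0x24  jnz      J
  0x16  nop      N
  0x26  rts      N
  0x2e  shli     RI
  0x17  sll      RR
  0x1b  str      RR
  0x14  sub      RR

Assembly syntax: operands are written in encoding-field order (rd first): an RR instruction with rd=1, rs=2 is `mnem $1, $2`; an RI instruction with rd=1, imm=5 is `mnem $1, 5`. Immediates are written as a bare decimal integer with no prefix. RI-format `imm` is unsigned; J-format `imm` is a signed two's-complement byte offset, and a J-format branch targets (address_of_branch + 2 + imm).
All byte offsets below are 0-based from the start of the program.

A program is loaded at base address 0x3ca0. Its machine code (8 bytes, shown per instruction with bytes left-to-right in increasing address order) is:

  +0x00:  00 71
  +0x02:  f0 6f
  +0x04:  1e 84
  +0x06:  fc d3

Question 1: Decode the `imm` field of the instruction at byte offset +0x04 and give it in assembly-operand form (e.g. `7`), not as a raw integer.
+0x04: 1e 84 ⇒ word 0x841e (little)
  op=0x841e>>10=0x21 ⇒ cpi (RI)
  rd: (w>>7)&0x7=0x0 → $0
  imm: (w>>0)&0x7f=0x1e → 30

30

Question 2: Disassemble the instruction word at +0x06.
je -4

off 0x06: read fc d3 as little → 0xd3fc
  op=0xd3fc>>10=0x34 ⇒ je (J)
  imm: (w>>0)&0x3ff=0x3fc (s10→-4) → -4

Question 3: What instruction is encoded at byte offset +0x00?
incr $2

+0x00: 00 71 ⇒ word 0x7100 (little)
  opcode bits[15:10]=0x1c: incr/R
  rd@[9:7]=0x2 ⇒ $2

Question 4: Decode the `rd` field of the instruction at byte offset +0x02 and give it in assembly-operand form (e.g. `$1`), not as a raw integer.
@+02  little-endian(f0 6f) = 0x6ff0
  top 6b → 0x1b → str [RR]
  rd@[9:7]=0x7 ⇒ $7
  rs@[6:4]=0x7 ⇒ $7

$7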